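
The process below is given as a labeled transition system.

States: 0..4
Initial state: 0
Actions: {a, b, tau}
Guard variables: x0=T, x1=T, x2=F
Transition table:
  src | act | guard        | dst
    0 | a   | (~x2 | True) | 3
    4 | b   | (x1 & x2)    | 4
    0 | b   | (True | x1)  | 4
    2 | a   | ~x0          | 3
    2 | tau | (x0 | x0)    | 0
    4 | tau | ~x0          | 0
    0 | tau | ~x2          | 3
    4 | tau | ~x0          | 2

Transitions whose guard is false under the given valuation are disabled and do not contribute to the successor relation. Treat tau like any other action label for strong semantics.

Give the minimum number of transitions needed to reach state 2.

Answer: UNREACHABLE

Analysis:
BFS to 2:
  Layer 0: {0}
  Layer 1: {3,4}
2 never appears.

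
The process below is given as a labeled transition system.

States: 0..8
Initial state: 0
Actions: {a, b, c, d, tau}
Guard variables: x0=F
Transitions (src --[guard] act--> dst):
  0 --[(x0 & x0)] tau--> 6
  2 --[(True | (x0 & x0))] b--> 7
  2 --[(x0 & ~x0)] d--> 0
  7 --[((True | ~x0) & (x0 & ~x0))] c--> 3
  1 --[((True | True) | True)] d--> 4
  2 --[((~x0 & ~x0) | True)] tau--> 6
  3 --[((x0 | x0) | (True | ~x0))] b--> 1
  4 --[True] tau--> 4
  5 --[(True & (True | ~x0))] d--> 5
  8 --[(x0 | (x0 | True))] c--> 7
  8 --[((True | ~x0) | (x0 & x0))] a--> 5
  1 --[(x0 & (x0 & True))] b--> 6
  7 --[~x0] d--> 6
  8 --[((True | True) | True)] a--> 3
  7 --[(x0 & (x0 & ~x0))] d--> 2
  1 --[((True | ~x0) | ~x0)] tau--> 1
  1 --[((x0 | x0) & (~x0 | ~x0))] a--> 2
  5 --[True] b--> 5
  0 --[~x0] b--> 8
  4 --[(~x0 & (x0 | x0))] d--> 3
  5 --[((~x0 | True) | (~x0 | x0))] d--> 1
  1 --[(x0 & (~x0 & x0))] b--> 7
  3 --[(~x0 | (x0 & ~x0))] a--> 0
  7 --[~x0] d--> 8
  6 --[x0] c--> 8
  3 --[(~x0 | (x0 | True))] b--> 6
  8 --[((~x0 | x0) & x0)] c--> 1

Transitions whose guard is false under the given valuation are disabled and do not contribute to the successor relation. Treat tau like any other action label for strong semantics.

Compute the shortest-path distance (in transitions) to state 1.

Answer: 3

Trace:
BFS to 1:
  Layer 0: {0}
  Layer 1: {8}
  Layer 2: {3,5,7}
  Layer 3: {1,6}
depth(1)=3, e.g. b·a·b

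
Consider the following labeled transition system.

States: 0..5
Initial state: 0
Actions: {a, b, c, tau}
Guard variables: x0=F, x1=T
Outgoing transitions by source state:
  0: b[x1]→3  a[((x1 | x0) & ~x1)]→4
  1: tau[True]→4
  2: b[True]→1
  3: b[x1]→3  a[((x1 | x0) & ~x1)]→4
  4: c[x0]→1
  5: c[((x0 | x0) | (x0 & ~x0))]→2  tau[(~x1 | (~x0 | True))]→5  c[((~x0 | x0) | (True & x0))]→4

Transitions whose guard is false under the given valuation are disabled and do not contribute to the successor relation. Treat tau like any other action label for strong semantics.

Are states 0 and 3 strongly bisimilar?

Answer: BISIMILAR

Trace:
Refine partition for ~:
  P[0] = {{0,1,2,3,4,5}}
  P[1] = {{0,2,3},{1},{4},{5}}
  P[2] = {{0,3},{1},{2},{4},{5}}
stable after 3 split(s): 5 block(s)
0∈{0,3}, 3∈{0,3}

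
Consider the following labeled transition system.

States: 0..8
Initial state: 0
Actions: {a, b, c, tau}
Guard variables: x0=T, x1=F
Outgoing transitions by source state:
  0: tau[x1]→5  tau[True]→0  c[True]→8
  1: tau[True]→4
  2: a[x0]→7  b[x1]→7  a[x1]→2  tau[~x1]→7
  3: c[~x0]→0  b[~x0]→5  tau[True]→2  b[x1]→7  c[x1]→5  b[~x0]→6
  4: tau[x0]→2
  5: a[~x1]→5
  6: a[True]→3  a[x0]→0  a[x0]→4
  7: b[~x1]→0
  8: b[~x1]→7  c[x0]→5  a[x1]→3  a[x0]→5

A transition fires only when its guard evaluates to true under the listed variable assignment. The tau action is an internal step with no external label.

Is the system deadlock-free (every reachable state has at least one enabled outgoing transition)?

R = {0,5,7,8}
  0: c→8  tau→0  [2 exit(s)]
  5: a→5  [1 exit(s)]
  7: b→0  [1 exit(s)]
  8: a→5  b→7  c→5  [3 exit(s)]

Answer: DEADLOCK-FREE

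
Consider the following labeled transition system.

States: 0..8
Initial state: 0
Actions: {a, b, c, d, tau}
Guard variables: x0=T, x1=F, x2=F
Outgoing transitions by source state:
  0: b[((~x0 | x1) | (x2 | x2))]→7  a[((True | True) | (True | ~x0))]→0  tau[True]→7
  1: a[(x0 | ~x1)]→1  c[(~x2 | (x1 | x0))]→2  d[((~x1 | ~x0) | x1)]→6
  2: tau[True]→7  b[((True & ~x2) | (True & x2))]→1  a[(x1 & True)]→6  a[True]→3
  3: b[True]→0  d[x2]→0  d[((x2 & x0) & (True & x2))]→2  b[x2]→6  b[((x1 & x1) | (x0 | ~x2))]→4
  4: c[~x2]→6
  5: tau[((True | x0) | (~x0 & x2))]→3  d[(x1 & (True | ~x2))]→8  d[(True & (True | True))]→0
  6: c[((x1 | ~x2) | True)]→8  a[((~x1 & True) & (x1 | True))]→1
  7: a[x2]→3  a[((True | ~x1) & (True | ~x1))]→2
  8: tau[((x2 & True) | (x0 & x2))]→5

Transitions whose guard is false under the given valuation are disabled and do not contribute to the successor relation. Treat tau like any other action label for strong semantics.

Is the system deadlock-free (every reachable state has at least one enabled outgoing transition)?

Answer: DEADLOCK at state 8

Trace:
Reach set: {0,1,2,3,4,6,7,8}
  0: a→0  tau→7  [deg 2]
  1: a→1  c→2  d→6  [deg 3]
  2: a→3  b→1  tau→7  [deg 3]
  3: b→0  b→4  [deg 2]
  4: c→6  [deg 1]
  6: a→1  c→8  [deg 2]
  7: a→2  [deg 1]
  8: ∅  [no exit]
trace reaching 8: tau·a·b·d·c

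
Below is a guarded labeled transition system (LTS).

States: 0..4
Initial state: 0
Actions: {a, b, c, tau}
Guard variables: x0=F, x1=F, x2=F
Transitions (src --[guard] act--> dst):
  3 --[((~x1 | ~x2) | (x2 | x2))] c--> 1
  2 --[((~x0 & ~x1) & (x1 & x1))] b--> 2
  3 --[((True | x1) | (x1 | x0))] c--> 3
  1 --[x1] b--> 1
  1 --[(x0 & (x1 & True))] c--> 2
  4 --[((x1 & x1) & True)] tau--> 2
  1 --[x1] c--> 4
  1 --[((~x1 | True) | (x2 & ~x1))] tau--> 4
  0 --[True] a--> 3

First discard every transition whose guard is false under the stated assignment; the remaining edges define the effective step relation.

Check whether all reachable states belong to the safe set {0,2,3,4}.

Answer: INVARIANT VIOLATED at state 1

Working:
Inv-set: {0,2,3,4}
R = {0,1,3,4}
  0: safe
  1: VIOLATES
  3: safe
  4: safe
reach 1 via a·c — violates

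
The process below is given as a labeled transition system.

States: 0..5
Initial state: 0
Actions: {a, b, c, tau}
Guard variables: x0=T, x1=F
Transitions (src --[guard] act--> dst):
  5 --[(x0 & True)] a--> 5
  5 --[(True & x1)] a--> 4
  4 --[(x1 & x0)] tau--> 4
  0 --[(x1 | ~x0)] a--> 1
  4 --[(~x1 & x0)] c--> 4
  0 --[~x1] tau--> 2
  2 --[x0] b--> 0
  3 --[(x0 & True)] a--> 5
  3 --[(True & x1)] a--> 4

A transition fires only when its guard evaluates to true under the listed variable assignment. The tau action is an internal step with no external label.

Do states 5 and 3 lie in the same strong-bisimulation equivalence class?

Bisimulation quotient by refinement:
  P[0] = {{0,1,2,3,4,5}}
  P[1] = {{0},{1},{2},{3,5},{4}}
5 equivalence class(es) (converged in 2)
[5]={3,5}  [3]={3,5}

Answer: BISIMILAR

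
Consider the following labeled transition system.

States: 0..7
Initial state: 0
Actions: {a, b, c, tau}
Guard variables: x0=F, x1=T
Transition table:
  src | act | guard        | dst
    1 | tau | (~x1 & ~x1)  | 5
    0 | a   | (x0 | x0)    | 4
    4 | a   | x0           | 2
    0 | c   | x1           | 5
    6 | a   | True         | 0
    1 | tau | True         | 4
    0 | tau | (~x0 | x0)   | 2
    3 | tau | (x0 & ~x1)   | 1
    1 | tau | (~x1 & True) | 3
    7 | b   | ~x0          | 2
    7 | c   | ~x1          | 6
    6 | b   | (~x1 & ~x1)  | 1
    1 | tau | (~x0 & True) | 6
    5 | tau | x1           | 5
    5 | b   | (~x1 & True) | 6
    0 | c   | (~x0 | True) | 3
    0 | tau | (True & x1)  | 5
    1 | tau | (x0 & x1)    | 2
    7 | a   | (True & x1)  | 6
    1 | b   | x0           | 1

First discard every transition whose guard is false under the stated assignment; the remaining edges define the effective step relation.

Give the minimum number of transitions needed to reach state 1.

Answer: UNREACHABLE

Working:
BFS to 1:
  L0 = {0}
  L1 = {2,3,5}
1 never appears.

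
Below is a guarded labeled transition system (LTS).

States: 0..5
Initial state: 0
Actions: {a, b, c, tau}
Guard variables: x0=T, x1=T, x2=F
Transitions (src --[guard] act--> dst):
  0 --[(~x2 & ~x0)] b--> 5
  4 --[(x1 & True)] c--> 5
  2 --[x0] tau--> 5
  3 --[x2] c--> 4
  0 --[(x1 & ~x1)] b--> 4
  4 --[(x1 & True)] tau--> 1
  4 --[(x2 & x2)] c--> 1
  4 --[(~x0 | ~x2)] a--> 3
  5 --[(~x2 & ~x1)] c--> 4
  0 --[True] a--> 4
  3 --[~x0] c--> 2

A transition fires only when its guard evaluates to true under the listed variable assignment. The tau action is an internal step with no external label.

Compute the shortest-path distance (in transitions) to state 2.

Layered search for 2:
  L0 = {0}
  L1 = {4}
  L2 = {1,3,5}
2 never appears.

Answer: UNREACHABLE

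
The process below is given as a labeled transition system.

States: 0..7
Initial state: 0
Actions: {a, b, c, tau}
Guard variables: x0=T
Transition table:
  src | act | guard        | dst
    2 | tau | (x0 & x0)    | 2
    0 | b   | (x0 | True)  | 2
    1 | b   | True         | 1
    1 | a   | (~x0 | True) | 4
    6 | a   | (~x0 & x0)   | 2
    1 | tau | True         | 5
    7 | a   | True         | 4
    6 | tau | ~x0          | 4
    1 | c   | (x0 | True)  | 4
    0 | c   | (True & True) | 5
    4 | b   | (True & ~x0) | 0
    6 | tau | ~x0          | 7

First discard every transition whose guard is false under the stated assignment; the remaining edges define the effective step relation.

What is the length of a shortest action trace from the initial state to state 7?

Breadth-first toward 7:
  depth 0: {0}
  depth 1: {2,5}
7 never appears.

Answer: UNREACHABLE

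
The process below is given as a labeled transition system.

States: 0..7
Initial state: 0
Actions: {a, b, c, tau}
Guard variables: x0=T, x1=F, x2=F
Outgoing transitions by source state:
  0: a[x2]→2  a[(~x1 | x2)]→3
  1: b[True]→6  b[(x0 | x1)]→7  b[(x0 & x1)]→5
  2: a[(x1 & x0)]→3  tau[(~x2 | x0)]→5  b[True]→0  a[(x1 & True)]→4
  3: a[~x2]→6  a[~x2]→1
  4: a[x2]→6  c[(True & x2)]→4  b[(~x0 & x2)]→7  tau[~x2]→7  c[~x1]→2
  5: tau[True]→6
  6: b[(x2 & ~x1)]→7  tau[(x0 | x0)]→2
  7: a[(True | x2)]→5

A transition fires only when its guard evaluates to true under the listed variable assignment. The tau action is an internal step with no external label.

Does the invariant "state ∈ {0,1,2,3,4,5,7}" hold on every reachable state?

Answer: INVARIANT VIOLATED at state 6

Trace:
Inv-set: {0,1,2,3,4,5,7}
R = {0,1,2,3,5,6,7}
  0: ✓
  1: ✓
  2: ✓
  3: ✓
  5: ✓
  6: VIOLATES
  7: ✓
reach 6 via a·a — violates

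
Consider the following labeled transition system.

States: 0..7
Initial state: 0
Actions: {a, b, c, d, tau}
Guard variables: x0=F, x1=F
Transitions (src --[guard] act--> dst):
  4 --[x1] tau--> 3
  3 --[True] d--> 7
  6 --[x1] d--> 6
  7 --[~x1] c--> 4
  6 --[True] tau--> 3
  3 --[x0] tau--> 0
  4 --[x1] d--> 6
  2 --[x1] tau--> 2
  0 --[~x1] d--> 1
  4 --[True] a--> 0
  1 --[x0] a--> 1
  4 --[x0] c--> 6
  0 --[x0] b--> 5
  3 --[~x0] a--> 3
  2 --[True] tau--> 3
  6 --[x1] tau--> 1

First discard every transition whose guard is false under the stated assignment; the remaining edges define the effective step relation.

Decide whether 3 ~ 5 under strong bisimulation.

Bisimulation quotient by refinement:
  round 0: {{0,1,2,3,4,5,6,7}}
  round 1: {{0},{1,5},{2,6},{3},{4},{7}}
6 equivalence class(es) (converged in 2)
class of 3: {3}; class of 5: {1,5}

Answer: NOT BISIMILAR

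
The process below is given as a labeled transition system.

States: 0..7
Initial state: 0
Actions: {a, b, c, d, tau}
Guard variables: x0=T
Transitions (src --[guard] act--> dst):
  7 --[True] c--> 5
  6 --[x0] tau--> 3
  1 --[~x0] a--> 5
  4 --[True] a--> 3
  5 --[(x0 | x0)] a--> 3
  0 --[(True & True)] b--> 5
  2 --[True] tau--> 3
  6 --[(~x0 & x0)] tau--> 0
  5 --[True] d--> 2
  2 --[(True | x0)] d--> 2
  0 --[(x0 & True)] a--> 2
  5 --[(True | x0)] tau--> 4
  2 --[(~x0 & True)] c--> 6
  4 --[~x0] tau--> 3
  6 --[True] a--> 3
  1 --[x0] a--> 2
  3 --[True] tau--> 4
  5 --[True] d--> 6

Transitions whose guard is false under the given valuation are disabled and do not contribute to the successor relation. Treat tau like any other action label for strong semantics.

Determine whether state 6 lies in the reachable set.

Answer: REACHABLE

Working:
Guard filter leaves 14 enabled edge(s).
Layer 0: {0}
Layer 1: {2,5}  total {0,2,5}
Layer 2: {3,4,6}  total {0,2,3,4,5,6}
Reachable = {0,2,3,4,5,6}
witness 6: b·d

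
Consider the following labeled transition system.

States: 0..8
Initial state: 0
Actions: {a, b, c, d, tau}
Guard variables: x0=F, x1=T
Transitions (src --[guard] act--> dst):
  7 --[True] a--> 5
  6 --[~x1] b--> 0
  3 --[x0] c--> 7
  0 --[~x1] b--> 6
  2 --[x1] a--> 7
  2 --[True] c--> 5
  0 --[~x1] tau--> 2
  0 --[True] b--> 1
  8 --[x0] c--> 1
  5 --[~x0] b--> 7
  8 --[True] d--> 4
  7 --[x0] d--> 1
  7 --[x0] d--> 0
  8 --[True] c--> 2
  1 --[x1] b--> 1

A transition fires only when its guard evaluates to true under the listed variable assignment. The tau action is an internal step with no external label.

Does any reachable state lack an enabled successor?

Answer: DEADLOCK-FREE

Working:
Reachable = {0,1}
  0: b→1  [1 out]
  1: b→1  [1 out]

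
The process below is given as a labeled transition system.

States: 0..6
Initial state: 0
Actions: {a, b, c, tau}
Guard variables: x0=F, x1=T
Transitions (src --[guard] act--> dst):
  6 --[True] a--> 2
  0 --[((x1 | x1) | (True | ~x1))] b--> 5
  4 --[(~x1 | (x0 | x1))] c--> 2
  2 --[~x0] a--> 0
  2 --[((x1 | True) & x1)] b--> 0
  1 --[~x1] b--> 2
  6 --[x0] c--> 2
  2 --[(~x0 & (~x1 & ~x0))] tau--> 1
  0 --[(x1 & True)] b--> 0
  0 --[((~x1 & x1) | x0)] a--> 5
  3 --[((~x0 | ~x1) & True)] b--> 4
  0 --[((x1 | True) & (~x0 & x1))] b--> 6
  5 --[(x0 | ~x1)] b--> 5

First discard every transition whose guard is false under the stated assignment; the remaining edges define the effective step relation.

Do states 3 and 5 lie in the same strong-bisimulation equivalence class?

Answer: NOT BISIMILAR

Working:
Compute ~ classes (split until stable):
  P[0] = {{0,1,2,3,4,5,6}}
  P[1] = {{0,3},{1,5},{2},{4},{6}}
  P[2] = {{0},{1,5},{2},{3},{4},{6}}
stable after 3 split(s): 6 block(s)
3∈{3}, 5∈{1,5}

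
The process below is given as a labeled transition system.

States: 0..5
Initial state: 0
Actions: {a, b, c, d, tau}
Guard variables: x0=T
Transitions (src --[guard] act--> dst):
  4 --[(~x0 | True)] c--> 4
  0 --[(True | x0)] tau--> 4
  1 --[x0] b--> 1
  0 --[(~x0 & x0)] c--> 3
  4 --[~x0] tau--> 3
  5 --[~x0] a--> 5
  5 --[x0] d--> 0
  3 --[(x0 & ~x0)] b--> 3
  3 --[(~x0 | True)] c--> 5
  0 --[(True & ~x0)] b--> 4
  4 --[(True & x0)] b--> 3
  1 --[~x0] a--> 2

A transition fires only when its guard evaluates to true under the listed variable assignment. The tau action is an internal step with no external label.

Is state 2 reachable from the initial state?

Answer: UNREACHABLE

Trace:
6 transition(s) survive guard evaluation.
depth 0: {0}
depth 1: {4}  total {0,4}
depth 2: {3}  total {0,3,4}
depth 3: {5}  total {0,3,4,5}
R = {0,3,4,5}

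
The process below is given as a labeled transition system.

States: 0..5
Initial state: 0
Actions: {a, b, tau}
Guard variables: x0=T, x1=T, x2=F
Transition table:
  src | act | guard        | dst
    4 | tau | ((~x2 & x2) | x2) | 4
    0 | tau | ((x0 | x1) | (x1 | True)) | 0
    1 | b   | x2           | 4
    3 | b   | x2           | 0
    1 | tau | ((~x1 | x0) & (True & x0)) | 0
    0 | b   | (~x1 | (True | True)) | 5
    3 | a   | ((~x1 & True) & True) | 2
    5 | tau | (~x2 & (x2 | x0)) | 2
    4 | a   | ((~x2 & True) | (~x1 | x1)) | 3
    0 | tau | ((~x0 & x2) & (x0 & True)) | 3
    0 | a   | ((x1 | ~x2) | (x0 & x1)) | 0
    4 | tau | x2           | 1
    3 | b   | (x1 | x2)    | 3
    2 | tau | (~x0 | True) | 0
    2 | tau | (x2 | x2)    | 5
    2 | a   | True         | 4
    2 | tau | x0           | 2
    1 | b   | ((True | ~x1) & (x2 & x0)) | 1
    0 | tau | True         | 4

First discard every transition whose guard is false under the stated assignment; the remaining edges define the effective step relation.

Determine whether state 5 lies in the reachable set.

Answer: REACHABLE

Trace:
Guard filter leaves 11 enabled edge(s).
L0 = {0}
L1 = {4,5}  cumulative {0,4,5}
L2 = {2,3}  cumulative {0,2,3,4,5}
Reach set: {0,2,3,4,5}
trace reaching 5: b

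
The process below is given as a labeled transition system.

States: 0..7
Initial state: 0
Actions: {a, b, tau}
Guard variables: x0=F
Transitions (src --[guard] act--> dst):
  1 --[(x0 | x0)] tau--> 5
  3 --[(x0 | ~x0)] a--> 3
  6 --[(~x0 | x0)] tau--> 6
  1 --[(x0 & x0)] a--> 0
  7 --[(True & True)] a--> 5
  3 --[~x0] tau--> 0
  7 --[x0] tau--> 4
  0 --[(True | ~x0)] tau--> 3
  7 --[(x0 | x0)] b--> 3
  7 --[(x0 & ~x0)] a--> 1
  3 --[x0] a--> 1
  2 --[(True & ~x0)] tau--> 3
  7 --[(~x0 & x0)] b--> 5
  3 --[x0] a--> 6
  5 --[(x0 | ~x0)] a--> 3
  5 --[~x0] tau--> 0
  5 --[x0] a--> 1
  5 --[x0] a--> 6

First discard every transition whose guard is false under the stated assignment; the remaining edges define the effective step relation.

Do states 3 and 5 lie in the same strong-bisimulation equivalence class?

Answer: BISIMILAR

Analysis:
Bisimulation quotient by refinement:
  P[0] = {{0,1,2,3,4,5,6,7}}
  P[1] = {{0,2,6},{1,4},{3,5},{7}}
  P[2] = {{0,2},{1,4},{3,5},{6},{7}}
5 equivalence class(es) (converged in 3)
3∈{3,5}, 5∈{3,5}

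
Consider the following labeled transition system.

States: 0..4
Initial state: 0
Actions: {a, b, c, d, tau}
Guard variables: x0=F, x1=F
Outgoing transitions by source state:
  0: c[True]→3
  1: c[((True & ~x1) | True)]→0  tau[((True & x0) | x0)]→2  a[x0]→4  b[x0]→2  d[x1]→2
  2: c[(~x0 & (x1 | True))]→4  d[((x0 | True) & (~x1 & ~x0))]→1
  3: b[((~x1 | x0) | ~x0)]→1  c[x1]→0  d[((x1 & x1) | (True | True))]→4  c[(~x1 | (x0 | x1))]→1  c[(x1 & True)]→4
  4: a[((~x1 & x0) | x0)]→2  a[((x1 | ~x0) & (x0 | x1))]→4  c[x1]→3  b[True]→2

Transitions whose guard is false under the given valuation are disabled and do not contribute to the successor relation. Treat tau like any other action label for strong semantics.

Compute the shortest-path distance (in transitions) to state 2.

Answer: 3

Working:
BFS to 2:
  depth 0: {0}
  depth 1: {3}
  depth 2: {1,4}
  depth 3: {2}
2 enters at depth 3; path c·d·b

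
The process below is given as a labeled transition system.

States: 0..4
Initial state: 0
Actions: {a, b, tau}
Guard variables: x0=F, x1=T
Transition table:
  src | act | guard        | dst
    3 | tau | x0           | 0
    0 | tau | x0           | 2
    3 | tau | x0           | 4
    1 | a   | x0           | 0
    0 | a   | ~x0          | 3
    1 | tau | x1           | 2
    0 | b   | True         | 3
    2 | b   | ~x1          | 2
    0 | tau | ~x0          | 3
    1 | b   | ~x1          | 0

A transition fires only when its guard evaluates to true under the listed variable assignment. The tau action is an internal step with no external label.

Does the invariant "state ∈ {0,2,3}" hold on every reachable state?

Allowed set {0,2,3}
Reachable = {0,3}
  0: ✓
  3: ✓

Answer: INVARIANT HOLDS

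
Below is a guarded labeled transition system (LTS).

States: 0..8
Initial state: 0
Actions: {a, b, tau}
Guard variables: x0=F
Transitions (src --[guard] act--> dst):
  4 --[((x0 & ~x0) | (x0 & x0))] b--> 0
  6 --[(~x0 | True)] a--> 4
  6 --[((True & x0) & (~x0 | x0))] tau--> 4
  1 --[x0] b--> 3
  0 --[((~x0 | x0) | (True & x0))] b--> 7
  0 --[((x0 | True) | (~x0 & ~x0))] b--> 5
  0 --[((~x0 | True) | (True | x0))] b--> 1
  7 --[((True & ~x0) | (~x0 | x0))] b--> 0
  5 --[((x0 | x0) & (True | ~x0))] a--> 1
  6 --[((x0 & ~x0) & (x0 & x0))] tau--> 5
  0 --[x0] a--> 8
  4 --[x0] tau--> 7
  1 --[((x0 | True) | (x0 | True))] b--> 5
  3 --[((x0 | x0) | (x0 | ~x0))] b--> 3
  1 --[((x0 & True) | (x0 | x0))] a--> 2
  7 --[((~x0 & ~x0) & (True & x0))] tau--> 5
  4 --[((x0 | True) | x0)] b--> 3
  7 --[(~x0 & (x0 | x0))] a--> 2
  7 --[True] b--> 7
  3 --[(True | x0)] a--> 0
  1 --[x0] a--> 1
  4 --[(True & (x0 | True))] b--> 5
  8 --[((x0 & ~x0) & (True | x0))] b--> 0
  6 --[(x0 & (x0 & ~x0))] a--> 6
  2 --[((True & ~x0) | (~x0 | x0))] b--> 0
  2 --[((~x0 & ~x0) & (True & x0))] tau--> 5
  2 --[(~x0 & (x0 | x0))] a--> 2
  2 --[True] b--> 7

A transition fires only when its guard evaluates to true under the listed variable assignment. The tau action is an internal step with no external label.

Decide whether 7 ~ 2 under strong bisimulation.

Answer: BISIMILAR

Trace:
Compute ~ classes (split until stable):
  P[0] = {{0,1,2,3,4,5,6,7,8}}
  P[1] = {{0,1,2,4,7},{3},{5,8},{6}}
  P[2] = {{0},{1},{2,7},{3},{4},{5,8},{6}}
Fixed point at round 3; 7 class(es).
class of 7: {2,7}; class of 2: {2,7}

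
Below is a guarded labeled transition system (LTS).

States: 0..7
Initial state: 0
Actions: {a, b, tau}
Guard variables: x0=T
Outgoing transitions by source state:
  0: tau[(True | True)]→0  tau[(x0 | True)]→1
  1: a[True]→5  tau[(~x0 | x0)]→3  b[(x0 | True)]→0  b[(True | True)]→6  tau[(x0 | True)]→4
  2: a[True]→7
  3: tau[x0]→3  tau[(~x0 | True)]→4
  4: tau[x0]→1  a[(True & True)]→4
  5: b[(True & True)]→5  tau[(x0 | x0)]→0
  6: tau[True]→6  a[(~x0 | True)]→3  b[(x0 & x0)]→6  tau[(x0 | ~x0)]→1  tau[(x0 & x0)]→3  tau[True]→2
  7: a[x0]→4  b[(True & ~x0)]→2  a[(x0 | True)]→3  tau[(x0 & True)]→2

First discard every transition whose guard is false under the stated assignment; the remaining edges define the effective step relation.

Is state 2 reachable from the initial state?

After dropping false guards: 23 live edges.
Layer 0: {0}
Layer 1: {1}  now seen {0,1}
Layer 2: {3,4,5,6}  now seen {0,1,3,4,5,6}
Layer 3: {2}  now seen {0,1,2,3,4,5,6}
Layer 4: {7}  now seen {0,1,2,3,4,5,6,7}
R = {0,1,2,3,4,5,6,7}
Path to 2: tau·b·tau

Answer: REACHABLE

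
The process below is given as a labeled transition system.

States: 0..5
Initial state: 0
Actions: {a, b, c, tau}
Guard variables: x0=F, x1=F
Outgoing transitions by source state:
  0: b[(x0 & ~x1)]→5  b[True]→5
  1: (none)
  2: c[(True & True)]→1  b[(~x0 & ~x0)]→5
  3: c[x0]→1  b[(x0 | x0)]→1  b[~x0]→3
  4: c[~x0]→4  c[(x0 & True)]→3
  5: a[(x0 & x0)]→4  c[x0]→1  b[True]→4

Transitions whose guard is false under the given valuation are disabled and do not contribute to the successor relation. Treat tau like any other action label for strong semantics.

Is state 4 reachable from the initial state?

Answer: REACHABLE

Working:
Guard filter leaves 6 enabled edge(s).
Layer 0: {0}
Layer 1: {5}  total {0,5}
Layer 2: {4}  total {0,4,5}
Reach set: {0,4,5}
Path to 4: b·b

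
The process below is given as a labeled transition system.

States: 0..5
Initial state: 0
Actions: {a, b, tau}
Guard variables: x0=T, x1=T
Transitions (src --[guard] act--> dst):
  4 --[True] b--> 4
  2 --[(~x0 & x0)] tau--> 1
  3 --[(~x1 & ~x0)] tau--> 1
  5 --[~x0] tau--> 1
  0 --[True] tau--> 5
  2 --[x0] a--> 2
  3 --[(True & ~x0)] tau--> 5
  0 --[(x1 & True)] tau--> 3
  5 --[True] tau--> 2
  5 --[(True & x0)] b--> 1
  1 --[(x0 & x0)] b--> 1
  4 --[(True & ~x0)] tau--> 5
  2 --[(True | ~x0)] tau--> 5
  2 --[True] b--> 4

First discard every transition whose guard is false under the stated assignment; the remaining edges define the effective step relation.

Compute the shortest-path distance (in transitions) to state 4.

Breadth-first toward 4:
  depth 0: {0}
  depth 1: {3,5}
  depth 2: {1,2}
  depth 3: {4}
depth(4)=3, e.g. tau·tau·b

Answer: 3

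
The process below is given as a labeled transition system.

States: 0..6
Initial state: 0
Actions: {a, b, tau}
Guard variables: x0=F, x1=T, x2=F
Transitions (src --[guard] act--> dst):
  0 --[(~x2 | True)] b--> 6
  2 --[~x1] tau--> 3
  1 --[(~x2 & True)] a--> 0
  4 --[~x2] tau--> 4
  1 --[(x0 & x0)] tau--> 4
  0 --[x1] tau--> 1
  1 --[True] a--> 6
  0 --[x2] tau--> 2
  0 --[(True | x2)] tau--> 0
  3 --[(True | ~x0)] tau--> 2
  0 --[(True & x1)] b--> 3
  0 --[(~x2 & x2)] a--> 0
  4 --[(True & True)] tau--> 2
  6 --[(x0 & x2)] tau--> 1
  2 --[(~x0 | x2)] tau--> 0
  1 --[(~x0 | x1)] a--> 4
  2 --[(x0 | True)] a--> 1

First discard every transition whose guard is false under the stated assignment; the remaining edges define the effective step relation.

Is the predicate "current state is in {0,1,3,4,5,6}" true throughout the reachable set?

Answer: INVARIANT VIOLATED at state 2

Analysis:
Allowed set {0,1,3,4,5,6}
Reach set: {0,1,2,3,4,6}
  0: ok
  1: ok
  2: VIOLATES
  3: ok
  4: ok
  6: ok
reach 2 via b·tau — violates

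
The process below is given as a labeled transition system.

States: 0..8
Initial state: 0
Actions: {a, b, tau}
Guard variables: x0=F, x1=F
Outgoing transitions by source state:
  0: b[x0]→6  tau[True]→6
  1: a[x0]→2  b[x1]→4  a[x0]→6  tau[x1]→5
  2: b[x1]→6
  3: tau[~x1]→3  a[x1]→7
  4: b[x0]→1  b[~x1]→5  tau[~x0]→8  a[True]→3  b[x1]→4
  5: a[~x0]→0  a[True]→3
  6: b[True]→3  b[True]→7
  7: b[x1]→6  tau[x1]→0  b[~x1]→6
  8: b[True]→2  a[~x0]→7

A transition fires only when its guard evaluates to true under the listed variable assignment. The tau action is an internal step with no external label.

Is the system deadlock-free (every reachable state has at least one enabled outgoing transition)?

Reachable = {0,3,6,7}
  0: tau→6  [1 out]
  3: tau→3  [1 out]
  6: b→3  b→7  [2 out]
  7: b→6  [1 out]

Answer: DEADLOCK-FREE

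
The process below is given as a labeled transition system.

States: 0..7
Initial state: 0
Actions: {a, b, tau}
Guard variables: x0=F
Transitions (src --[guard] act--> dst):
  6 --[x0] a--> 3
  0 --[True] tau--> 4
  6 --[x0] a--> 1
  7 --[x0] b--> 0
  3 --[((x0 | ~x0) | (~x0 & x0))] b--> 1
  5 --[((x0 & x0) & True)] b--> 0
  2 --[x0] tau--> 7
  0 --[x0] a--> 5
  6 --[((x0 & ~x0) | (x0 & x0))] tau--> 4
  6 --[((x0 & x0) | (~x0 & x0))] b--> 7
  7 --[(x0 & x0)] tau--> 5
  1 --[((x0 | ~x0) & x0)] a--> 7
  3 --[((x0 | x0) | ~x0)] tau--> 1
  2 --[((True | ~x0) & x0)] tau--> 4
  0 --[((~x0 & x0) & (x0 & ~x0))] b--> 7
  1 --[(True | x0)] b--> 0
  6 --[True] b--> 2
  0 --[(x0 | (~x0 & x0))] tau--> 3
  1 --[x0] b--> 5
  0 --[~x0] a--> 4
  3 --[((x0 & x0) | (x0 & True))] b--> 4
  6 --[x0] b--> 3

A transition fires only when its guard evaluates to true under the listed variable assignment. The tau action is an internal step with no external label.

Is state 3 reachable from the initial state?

Answer: UNREACHABLE

Trace:
6 transition(s) survive guard evaluation.
Layer 0: {0}
Layer 1: {4}  cumulative {0,4}
R = {0,4}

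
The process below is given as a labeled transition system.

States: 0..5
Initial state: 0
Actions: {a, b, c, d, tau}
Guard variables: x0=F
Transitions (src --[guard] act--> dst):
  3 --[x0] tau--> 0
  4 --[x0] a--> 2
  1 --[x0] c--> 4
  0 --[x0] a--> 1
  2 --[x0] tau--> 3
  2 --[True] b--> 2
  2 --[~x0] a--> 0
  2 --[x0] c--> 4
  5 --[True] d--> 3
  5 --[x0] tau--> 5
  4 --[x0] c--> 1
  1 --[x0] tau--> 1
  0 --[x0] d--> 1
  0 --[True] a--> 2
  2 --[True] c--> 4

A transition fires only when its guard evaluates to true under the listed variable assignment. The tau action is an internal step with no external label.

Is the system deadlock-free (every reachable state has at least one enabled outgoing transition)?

Answer: DEADLOCK at state 4

Trace:
R = {0,2,4}
  0: a→2  [deg 1]
  2: a→0  b→2  c→4  [deg 3]
  4: ∅  [no exit]
trace reaching 4: a·c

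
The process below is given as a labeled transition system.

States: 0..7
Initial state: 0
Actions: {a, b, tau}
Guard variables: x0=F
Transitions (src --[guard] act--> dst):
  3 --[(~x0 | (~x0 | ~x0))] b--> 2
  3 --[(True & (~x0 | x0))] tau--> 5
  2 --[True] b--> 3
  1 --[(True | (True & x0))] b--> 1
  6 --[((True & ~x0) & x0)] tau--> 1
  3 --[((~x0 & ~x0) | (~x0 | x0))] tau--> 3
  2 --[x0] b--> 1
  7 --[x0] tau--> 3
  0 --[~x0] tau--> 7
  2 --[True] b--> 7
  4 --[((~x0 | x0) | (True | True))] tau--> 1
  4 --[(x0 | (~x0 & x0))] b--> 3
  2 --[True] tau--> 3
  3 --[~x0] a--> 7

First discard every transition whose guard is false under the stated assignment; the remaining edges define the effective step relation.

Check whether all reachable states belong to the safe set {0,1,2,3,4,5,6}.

Answer: INVARIANT VIOLATED at state 7

Analysis:
Safe = {0,1,2,3,4,5,6}
Reachable = {0,7}
  0: ✓
  7: ✗ unsafe
witness against invariant: tau → 7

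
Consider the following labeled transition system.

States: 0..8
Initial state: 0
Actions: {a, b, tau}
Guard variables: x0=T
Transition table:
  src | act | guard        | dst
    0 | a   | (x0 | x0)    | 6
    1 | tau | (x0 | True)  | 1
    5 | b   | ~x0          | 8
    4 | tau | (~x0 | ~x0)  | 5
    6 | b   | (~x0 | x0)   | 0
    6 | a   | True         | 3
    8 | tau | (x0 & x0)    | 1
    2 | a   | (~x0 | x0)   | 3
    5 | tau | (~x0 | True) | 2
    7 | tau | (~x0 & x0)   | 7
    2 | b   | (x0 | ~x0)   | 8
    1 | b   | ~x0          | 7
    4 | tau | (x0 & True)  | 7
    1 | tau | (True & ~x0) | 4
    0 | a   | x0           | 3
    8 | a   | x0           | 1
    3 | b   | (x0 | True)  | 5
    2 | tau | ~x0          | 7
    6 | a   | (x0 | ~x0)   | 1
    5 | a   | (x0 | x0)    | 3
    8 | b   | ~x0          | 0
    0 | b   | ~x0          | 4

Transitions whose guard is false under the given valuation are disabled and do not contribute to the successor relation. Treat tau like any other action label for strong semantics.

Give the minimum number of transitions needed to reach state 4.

Answer: UNREACHABLE

Analysis:
Breadth-first toward 4:
  L0 = {0}
  L1 = {3,6}
  L2 = {1,5}
  L3 = {2}
  L4 = {8}
4 never appears.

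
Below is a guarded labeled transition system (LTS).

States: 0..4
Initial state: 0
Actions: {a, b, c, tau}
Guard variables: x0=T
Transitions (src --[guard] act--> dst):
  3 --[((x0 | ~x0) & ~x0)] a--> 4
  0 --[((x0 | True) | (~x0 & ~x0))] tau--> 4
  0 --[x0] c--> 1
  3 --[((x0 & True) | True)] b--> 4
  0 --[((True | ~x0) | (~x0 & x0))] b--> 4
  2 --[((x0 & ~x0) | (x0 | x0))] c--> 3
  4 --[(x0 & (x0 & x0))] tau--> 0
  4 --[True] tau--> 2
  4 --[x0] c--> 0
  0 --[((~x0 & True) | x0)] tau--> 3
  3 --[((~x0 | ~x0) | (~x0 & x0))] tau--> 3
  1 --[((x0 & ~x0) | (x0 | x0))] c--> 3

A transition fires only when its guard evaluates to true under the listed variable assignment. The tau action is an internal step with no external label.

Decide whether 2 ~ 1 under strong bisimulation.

Refine partition for ~:
  π0 = {{0,1,2,3,4}}
  π1 = {{0},{1,2},{3},{4}}
Fixed point at round 2; 4 class(es).
[2]={1,2}  [1]={1,2}

Answer: BISIMILAR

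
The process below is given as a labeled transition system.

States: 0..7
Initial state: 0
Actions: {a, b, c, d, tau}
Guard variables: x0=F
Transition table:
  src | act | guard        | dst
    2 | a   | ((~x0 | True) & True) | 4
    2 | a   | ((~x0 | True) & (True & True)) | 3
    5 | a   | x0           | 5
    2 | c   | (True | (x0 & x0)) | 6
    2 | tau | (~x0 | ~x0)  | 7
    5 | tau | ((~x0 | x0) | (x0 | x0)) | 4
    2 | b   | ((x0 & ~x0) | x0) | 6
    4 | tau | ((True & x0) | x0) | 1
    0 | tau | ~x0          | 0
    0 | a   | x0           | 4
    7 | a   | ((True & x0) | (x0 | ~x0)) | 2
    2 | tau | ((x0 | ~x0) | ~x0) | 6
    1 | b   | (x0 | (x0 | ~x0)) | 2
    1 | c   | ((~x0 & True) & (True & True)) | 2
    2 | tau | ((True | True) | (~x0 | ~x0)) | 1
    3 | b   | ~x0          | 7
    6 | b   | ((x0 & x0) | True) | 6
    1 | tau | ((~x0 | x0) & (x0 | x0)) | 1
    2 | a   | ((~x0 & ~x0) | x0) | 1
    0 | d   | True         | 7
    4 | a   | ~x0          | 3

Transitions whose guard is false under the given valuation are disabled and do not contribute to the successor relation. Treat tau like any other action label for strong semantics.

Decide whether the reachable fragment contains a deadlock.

Reachable = {0,1,2,3,4,6,7}
  0: d→7  tau→0  [2 exit(s)]
  1: b→2  c→2  [2 exit(s)]
  2: a→1  a→3  a→4  c→6  tau→1  tau→6  tau→7  [7 exit(s)]
  3: b→7  [1 exit(s)]
  4: a→3  [1 exit(s)]
  6: b→6  [1 exit(s)]
  7: a→2  [1 exit(s)]

Answer: DEADLOCK-FREE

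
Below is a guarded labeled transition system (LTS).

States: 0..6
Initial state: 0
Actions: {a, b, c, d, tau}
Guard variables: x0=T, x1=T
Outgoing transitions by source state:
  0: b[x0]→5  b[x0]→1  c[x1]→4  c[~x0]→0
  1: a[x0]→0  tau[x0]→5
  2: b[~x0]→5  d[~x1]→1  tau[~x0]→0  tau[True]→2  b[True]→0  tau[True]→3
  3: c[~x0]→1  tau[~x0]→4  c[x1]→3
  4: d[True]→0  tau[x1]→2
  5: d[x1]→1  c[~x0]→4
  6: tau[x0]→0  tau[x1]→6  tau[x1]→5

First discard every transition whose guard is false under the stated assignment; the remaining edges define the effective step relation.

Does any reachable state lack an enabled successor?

Answer: DEADLOCK-FREE

Trace:
Reach set: {0,1,2,3,4,5}
  0: b→1  b→5  c→4  [deg 3]
  1: a→0  tau→5  [deg 2]
  2: b→0  tau→2  tau→3  [deg 3]
  3: c→3  [deg 1]
  4: d→0  tau→2  [deg 2]
  5: d→1  [deg 1]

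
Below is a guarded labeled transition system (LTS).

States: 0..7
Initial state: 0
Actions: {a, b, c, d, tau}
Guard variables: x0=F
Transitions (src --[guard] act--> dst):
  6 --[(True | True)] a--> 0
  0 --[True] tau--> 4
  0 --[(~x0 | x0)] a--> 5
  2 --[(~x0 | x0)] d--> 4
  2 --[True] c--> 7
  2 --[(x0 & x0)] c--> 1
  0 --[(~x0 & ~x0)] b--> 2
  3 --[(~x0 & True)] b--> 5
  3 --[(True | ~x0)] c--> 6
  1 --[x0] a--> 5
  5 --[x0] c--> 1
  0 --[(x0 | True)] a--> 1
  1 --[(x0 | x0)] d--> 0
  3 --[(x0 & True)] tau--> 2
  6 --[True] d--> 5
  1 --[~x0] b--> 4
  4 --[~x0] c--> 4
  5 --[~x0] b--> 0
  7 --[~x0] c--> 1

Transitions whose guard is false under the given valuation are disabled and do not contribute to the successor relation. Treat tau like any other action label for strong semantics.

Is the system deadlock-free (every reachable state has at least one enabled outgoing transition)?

Reachable = {0,1,2,4,5,7}
  0: a→1  a→5  b→2  tau→4  [deg 4]
  1: b→4  [deg 1]
  2: c→7  d→4  [deg 2]
  4: c→4  [deg 1]
  5: b→0  [deg 1]
  7: c→1  [deg 1]

Answer: DEADLOCK-FREE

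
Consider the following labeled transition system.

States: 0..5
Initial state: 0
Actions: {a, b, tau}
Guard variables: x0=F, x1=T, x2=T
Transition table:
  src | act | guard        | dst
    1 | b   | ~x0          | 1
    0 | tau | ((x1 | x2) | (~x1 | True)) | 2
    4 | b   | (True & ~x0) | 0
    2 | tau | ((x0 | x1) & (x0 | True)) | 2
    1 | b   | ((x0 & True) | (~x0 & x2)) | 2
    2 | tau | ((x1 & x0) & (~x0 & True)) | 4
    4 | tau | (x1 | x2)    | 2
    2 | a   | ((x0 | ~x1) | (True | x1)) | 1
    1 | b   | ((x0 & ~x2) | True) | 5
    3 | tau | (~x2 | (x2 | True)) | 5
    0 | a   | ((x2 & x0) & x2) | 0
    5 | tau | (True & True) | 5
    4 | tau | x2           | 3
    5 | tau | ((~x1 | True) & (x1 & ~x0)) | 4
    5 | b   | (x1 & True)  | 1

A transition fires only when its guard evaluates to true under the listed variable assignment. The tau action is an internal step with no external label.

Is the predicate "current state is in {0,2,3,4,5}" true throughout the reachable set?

Safe = {0,2,3,4,5}
Reachable = {0,1,2,3,4,5}
  0: ok
  1: outside
  2: ok
  3: ok
  4: ok
  5: ok
witness against invariant: tau·a → 1

Answer: INVARIANT VIOLATED at state 1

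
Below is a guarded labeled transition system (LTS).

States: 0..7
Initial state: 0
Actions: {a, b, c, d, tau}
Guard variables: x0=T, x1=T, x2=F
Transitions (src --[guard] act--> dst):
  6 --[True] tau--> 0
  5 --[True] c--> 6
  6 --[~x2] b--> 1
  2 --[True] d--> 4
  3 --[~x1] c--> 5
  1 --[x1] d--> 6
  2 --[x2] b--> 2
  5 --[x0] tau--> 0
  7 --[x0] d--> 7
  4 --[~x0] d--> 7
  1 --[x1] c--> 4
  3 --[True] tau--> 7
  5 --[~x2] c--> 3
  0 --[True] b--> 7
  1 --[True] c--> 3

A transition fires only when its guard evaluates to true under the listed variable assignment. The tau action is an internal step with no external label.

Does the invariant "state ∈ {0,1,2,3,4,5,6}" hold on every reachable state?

Answer: INVARIANT VIOLATED at state 7

Working:
Inv-set: {0,1,2,3,4,5,6}
Reachable = {0,7}
  0: safe
  7: ✗ unsafe
counterexample path to 7: b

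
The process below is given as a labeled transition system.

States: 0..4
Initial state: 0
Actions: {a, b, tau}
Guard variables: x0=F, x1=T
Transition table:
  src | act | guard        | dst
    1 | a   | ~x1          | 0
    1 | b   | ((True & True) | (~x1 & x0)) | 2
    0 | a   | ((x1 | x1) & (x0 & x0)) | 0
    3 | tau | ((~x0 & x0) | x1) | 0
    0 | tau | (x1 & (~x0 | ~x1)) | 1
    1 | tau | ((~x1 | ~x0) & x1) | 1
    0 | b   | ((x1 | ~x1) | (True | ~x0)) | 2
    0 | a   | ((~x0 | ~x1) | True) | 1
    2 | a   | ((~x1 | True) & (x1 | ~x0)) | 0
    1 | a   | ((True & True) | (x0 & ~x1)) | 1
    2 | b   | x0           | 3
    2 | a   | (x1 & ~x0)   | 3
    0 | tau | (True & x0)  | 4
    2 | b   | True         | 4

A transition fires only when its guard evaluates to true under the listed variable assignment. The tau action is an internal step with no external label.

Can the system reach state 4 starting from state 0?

After dropping false guards: 10 live edges.
Layer 0: {0}
Layer 1: {1,2}  total {0,1,2}
Layer 2: {3,4}  total {0,1,2,3,4}
Reach set: {0,1,2,3,4}
witness 4: b·b

Answer: REACHABLE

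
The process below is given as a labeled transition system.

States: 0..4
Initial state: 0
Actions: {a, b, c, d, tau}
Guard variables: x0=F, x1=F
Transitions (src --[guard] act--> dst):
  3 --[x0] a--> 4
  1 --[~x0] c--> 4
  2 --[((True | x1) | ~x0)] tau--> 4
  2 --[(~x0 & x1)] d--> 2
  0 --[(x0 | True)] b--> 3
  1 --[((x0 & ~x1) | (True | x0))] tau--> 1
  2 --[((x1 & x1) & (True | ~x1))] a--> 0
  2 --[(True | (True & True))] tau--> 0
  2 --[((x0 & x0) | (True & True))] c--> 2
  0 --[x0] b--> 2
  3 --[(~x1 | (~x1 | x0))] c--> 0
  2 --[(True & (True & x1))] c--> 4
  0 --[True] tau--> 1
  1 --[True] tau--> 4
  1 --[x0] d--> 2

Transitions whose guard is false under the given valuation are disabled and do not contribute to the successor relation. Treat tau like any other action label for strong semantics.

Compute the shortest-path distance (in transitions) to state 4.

Layered search for 4:
  depth 0: {0}
  depth 1: {1,3}
  depth 2: {4}
4 enters at depth 2; path tau·c

Answer: 2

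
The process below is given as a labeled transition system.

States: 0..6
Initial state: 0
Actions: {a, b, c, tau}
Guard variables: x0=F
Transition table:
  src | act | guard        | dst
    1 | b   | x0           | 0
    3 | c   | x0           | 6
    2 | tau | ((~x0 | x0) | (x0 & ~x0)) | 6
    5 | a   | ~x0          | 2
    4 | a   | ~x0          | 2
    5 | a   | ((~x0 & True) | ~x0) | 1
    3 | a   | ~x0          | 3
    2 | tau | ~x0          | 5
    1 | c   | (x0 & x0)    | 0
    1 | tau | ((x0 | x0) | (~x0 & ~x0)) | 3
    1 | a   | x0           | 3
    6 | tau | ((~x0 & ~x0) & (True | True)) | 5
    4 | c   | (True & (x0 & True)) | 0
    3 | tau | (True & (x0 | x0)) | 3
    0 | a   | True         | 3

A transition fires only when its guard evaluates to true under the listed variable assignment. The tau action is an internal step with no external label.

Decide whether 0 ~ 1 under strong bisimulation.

Answer: NOT BISIMILAR

Trace:
Refine partition for ~:
  P[0] = {{0,1,2,3,4,5,6}}
  P[1] = {{0,3,4,5},{1,2,6}}
  P[2] = {{0,3},{1,6},{2},{4,5}}
  P[3] = {{0,3},{1},{2},{4},{5},{6}}
6 equivalence class(es) (converged in 4)
0∈{0,3}, 1∈{1}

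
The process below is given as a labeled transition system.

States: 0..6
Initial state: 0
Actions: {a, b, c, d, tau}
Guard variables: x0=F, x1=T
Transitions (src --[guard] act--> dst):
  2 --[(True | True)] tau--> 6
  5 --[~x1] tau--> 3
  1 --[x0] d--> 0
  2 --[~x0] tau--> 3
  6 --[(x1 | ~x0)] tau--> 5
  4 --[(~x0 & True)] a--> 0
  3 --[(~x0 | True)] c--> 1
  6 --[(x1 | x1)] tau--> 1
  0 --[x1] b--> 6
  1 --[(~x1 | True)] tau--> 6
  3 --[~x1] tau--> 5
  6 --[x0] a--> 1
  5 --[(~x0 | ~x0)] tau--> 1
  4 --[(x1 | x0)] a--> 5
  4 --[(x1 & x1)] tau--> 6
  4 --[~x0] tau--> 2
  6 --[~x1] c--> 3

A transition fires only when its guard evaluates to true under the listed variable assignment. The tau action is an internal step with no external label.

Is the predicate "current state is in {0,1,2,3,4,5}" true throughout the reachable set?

Answer: INVARIANT VIOLATED at state 6

Trace:
Safe = {0,1,2,3,4,5}
Reachable = {0,1,5,6}
  0: ✓
  1: ✓
  5: ✓
  6: ✗ unsafe
witness against invariant: b → 6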